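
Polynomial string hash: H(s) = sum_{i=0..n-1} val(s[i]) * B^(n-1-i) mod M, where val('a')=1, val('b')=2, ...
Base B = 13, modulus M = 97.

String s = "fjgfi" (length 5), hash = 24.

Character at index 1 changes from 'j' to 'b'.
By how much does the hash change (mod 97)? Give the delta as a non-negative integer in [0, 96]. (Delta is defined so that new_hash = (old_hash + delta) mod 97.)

Answer: 78

Derivation:
Delta formula: (val(new) - val(old)) * B^(n-1-k) mod M
  val('b') - val('j') = 2 - 10 = -8
  B^(n-1-k) = 13^3 mod 97 = 63
  Delta = -8 * 63 mod 97 = 78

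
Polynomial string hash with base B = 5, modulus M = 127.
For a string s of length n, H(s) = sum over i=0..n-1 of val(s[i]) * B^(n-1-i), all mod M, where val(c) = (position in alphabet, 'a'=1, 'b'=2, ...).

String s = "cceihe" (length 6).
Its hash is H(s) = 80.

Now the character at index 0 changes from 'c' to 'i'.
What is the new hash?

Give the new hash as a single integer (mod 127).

val('c') = 3, val('i') = 9
Position k = 0, exponent = n-1-k = 5
B^5 mod M = 5^5 mod 127 = 77
Delta = (9 - 3) * 77 mod 127 = 81
New hash = (80 + 81) mod 127 = 34

Answer: 34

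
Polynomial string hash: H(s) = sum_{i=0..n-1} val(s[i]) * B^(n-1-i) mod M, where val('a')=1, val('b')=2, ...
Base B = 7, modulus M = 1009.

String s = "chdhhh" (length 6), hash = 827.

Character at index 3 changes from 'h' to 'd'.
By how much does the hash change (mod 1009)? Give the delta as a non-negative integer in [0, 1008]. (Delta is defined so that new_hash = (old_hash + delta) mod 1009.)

Delta formula: (val(new) - val(old)) * B^(n-1-k) mod M
  val('d') - val('h') = 4 - 8 = -4
  B^(n-1-k) = 7^2 mod 1009 = 49
  Delta = -4 * 49 mod 1009 = 813

Answer: 813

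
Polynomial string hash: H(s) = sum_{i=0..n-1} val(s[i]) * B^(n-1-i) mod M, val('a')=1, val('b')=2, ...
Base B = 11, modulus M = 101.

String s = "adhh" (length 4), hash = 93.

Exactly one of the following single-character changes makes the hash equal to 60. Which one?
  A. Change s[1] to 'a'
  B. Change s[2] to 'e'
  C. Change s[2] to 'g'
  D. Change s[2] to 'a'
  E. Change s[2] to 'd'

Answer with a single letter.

Option A: s[1]='d'->'a', delta=(1-4)*11^2 mod 101 = 41, hash=93+41 mod 101 = 33
Option B: s[2]='h'->'e', delta=(5-8)*11^1 mod 101 = 68, hash=93+68 mod 101 = 60 <-- target
Option C: s[2]='h'->'g', delta=(7-8)*11^1 mod 101 = 90, hash=93+90 mod 101 = 82
Option D: s[2]='h'->'a', delta=(1-8)*11^1 mod 101 = 24, hash=93+24 mod 101 = 16
Option E: s[2]='h'->'d', delta=(4-8)*11^1 mod 101 = 57, hash=93+57 mod 101 = 49

Answer: B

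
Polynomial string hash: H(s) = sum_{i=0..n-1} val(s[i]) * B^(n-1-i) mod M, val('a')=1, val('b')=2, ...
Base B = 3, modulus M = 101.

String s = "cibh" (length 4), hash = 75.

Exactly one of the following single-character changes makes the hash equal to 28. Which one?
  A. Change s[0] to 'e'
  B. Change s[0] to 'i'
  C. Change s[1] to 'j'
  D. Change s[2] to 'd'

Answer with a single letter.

Option A: s[0]='c'->'e', delta=(5-3)*3^3 mod 101 = 54, hash=75+54 mod 101 = 28 <-- target
Option B: s[0]='c'->'i', delta=(9-3)*3^3 mod 101 = 61, hash=75+61 mod 101 = 35
Option C: s[1]='i'->'j', delta=(10-9)*3^2 mod 101 = 9, hash=75+9 mod 101 = 84
Option D: s[2]='b'->'d', delta=(4-2)*3^1 mod 101 = 6, hash=75+6 mod 101 = 81

Answer: A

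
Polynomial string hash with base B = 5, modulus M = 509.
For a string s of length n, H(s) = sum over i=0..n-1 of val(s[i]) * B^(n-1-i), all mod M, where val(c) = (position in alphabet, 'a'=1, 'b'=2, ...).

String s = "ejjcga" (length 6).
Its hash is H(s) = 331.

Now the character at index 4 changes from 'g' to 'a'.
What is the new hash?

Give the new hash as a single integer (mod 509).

Answer: 301

Derivation:
val('g') = 7, val('a') = 1
Position k = 4, exponent = n-1-k = 1
B^1 mod M = 5^1 mod 509 = 5
Delta = (1 - 7) * 5 mod 509 = 479
New hash = (331 + 479) mod 509 = 301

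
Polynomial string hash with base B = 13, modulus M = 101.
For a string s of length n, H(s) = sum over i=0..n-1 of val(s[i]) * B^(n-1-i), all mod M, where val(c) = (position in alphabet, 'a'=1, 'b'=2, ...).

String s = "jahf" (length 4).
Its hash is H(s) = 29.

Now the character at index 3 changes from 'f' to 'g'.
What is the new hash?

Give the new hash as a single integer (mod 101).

val('f') = 6, val('g') = 7
Position k = 3, exponent = n-1-k = 0
B^0 mod M = 13^0 mod 101 = 1
Delta = (7 - 6) * 1 mod 101 = 1
New hash = (29 + 1) mod 101 = 30

Answer: 30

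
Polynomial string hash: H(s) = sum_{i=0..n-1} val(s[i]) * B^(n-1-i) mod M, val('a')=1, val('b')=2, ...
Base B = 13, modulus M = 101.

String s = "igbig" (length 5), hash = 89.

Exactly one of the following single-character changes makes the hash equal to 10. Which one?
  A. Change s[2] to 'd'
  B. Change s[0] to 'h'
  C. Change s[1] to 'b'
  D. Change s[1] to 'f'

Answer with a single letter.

Option A: s[2]='b'->'d', delta=(4-2)*13^2 mod 101 = 35, hash=89+35 mod 101 = 23
Option B: s[0]='i'->'h', delta=(8-9)*13^4 mod 101 = 22, hash=89+22 mod 101 = 10 <-- target
Option C: s[1]='g'->'b', delta=(2-7)*13^3 mod 101 = 24, hash=89+24 mod 101 = 12
Option D: s[1]='g'->'f', delta=(6-7)*13^3 mod 101 = 25, hash=89+25 mod 101 = 13

Answer: B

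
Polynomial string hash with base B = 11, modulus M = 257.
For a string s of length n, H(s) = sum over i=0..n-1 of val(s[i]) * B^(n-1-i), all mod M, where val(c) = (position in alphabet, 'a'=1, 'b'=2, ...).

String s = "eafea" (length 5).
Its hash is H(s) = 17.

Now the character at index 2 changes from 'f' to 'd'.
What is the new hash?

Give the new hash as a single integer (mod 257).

val('f') = 6, val('d') = 4
Position k = 2, exponent = n-1-k = 2
B^2 mod M = 11^2 mod 257 = 121
Delta = (4 - 6) * 121 mod 257 = 15
New hash = (17 + 15) mod 257 = 32

Answer: 32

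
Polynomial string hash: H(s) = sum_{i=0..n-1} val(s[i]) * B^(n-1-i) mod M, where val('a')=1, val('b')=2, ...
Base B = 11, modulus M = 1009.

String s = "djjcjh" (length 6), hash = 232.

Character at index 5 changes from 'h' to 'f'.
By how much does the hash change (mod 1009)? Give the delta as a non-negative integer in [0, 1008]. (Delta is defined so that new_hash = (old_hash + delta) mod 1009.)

Answer: 1007

Derivation:
Delta formula: (val(new) - val(old)) * B^(n-1-k) mod M
  val('f') - val('h') = 6 - 8 = -2
  B^(n-1-k) = 11^0 mod 1009 = 1
  Delta = -2 * 1 mod 1009 = 1007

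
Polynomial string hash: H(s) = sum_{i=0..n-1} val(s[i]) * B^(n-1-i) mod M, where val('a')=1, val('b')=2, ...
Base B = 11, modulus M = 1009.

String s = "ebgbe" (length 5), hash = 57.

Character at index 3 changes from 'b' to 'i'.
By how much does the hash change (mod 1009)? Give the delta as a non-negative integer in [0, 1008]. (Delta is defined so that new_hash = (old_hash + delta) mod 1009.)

Answer: 77

Derivation:
Delta formula: (val(new) - val(old)) * B^(n-1-k) mod M
  val('i') - val('b') = 9 - 2 = 7
  B^(n-1-k) = 11^1 mod 1009 = 11
  Delta = 7 * 11 mod 1009 = 77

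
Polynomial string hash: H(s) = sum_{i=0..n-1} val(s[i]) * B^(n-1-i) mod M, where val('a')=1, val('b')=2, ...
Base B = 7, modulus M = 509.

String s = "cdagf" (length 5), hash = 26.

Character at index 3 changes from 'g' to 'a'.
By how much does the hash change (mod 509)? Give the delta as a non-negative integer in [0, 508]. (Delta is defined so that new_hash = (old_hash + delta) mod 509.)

Delta formula: (val(new) - val(old)) * B^(n-1-k) mod M
  val('a') - val('g') = 1 - 7 = -6
  B^(n-1-k) = 7^1 mod 509 = 7
  Delta = -6 * 7 mod 509 = 467

Answer: 467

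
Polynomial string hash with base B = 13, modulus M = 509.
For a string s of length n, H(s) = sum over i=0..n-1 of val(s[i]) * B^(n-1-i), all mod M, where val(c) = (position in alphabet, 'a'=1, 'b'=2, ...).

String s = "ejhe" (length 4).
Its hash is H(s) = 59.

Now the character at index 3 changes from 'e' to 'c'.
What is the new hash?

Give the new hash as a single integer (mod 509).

val('e') = 5, val('c') = 3
Position k = 3, exponent = n-1-k = 0
B^0 mod M = 13^0 mod 509 = 1
Delta = (3 - 5) * 1 mod 509 = 507
New hash = (59 + 507) mod 509 = 57

Answer: 57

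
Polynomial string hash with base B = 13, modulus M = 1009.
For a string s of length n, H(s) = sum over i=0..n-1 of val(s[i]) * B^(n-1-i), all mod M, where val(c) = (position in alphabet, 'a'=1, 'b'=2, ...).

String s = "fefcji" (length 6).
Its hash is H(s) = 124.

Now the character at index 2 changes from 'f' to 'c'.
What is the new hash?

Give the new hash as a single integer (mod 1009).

val('f') = 6, val('c') = 3
Position k = 2, exponent = n-1-k = 3
B^3 mod M = 13^3 mod 1009 = 179
Delta = (3 - 6) * 179 mod 1009 = 472
New hash = (124 + 472) mod 1009 = 596

Answer: 596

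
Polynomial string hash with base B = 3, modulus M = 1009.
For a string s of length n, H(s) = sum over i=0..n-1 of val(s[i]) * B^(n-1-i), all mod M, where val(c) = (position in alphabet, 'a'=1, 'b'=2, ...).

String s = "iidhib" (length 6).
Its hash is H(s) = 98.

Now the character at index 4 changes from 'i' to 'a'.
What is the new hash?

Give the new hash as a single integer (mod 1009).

Answer: 74

Derivation:
val('i') = 9, val('a') = 1
Position k = 4, exponent = n-1-k = 1
B^1 mod M = 3^1 mod 1009 = 3
Delta = (1 - 9) * 3 mod 1009 = 985
New hash = (98 + 985) mod 1009 = 74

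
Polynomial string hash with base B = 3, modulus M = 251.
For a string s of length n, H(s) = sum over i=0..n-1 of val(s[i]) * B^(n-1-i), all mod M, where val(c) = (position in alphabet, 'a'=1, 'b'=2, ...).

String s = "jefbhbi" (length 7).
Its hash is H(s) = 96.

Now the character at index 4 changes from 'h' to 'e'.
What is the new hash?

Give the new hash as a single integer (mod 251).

val('h') = 8, val('e') = 5
Position k = 4, exponent = n-1-k = 2
B^2 mod M = 3^2 mod 251 = 9
Delta = (5 - 8) * 9 mod 251 = 224
New hash = (96 + 224) mod 251 = 69

Answer: 69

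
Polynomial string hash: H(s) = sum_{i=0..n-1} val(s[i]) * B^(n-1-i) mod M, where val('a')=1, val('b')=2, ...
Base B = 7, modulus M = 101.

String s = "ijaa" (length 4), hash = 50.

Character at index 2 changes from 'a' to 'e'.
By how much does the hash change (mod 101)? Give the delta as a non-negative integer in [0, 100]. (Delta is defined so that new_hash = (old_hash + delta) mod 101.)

Answer: 28

Derivation:
Delta formula: (val(new) - val(old)) * B^(n-1-k) mod M
  val('e') - val('a') = 5 - 1 = 4
  B^(n-1-k) = 7^1 mod 101 = 7
  Delta = 4 * 7 mod 101 = 28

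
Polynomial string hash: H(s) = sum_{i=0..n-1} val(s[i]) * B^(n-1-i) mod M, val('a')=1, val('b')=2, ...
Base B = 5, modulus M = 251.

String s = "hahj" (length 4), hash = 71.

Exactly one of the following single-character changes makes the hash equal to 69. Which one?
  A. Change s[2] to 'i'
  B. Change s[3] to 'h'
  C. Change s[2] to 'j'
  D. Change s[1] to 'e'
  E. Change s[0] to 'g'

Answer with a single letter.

Answer: B

Derivation:
Option A: s[2]='h'->'i', delta=(9-8)*5^1 mod 251 = 5, hash=71+5 mod 251 = 76
Option B: s[3]='j'->'h', delta=(8-10)*5^0 mod 251 = 249, hash=71+249 mod 251 = 69 <-- target
Option C: s[2]='h'->'j', delta=(10-8)*5^1 mod 251 = 10, hash=71+10 mod 251 = 81
Option D: s[1]='a'->'e', delta=(5-1)*5^2 mod 251 = 100, hash=71+100 mod 251 = 171
Option E: s[0]='h'->'g', delta=(7-8)*5^3 mod 251 = 126, hash=71+126 mod 251 = 197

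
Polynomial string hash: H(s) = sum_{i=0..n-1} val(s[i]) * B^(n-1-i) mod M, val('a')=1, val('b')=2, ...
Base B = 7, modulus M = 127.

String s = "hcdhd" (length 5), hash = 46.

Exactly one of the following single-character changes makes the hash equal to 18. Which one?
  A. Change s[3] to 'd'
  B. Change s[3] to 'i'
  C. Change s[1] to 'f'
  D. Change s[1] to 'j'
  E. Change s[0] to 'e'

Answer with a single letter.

Answer: A

Derivation:
Option A: s[3]='h'->'d', delta=(4-8)*7^1 mod 127 = 99, hash=46+99 mod 127 = 18 <-- target
Option B: s[3]='h'->'i', delta=(9-8)*7^1 mod 127 = 7, hash=46+7 mod 127 = 53
Option C: s[1]='c'->'f', delta=(6-3)*7^3 mod 127 = 13, hash=46+13 mod 127 = 59
Option D: s[1]='c'->'j', delta=(10-3)*7^3 mod 127 = 115, hash=46+115 mod 127 = 34
Option E: s[0]='h'->'e', delta=(5-8)*7^4 mod 127 = 36, hash=46+36 mod 127 = 82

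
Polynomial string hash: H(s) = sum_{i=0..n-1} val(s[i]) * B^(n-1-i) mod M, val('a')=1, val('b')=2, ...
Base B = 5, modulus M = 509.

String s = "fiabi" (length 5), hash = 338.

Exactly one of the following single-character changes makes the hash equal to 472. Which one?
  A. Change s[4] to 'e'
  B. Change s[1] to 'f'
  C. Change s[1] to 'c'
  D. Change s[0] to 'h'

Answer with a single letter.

Answer: B

Derivation:
Option A: s[4]='i'->'e', delta=(5-9)*5^0 mod 509 = 505, hash=338+505 mod 509 = 334
Option B: s[1]='i'->'f', delta=(6-9)*5^3 mod 509 = 134, hash=338+134 mod 509 = 472 <-- target
Option C: s[1]='i'->'c', delta=(3-9)*5^3 mod 509 = 268, hash=338+268 mod 509 = 97
Option D: s[0]='f'->'h', delta=(8-6)*5^4 mod 509 = 232, hash=338+232 mod 509 = 61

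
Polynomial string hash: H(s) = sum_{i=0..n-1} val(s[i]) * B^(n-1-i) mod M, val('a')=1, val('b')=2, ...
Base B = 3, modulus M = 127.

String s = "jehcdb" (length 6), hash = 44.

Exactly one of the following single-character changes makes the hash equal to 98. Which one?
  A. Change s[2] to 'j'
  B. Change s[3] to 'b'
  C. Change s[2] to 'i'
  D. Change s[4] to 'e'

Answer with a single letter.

Answer: A

Derivation:
Option A: s[2]='h'->'j', delta=(10-8)*3^3 mod 127 = 54, hash=44+54 mod 127 = 98 <-- target
Option B: s[3]='c'->'b', delta=(2-3)*3^2 mod 127 = 118, hash=44+118 mod 127 = 35
Option C: s[2]='h'->'i', delta=(9-8)*3^3 mod 127 = 27, hash=44+27 mod 127 = 71
Option D: s[4]='d'->'e', delta=(5-4)*3^1 mod 127 = 3, hash=44+3 mod 127 = 47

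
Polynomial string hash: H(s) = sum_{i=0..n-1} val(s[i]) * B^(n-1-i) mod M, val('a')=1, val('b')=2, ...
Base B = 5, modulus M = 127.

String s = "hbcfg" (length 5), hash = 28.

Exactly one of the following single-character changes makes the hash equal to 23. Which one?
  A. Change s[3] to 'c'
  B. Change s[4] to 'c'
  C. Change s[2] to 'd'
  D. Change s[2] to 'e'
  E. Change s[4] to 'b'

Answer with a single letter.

Answer: E

Derivation:
Option A: s[3]='f'->'c', delta=(3-6)*5^1 mod 127 = 112, hash=28+112 mod 127 = 13
Option B: s[4]='g'->'c', delta=(3-7)*5^0 mod 127 = 123, hash=28+123 mod 127 = 24
Option C: s[2]='c'->'d', delta=(4-3)*5^2 mod 127 = 25, hash=28+25 mod 127 = 53
Option D: s[2]='c'->'e', delta=(5-3)*5^2 mod 127 = 50, hash=28+50 mod 127 = 78
Option E: s[4]='g'->'b', delta=(2-7)*5^0 mod 127 = 122, hash=28+122 mod 127 = 23 <-- target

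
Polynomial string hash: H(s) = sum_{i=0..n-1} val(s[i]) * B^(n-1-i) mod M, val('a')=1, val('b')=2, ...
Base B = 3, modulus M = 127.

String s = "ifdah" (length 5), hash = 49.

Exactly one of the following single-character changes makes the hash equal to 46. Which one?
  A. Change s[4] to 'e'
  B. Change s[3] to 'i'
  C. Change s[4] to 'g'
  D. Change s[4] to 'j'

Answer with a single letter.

Answer: A

Derivation:
Option A: s[4]='h'->'e', delta=(5-8)*3^0 mod 127 = 124, hash=49+124 mod 127 = 46 <-- target
Option B: s[3]='a'->'i', delta=(9-1)*3^1 mod 127 = 24, hash=49+24 mod 127 = 73
Option C: s[4]='h'->'g', delta=(7-8)*3^0 mod 127 = 126, hash=49+126 mod 127 = 48
Option D: s[4]='h'->'j', delta=(10-8)*3^0 mod 127 = 2, hash=49+2 mod 127 = 51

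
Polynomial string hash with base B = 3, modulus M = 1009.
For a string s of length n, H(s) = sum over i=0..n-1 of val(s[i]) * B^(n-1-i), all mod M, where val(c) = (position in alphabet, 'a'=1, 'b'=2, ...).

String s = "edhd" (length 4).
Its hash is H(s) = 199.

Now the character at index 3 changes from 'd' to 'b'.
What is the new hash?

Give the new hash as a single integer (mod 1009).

val('d') = 4, val('b') = 2
Position k = 3, exponent = n-1-k = 0
B^0 mod M = 3^0 mod 1009 = 1
Delta = (2 - 4) * 1 mod 1009 = 1007
New hash = (199 + 1007) mod 1009 = 197

Answer: 197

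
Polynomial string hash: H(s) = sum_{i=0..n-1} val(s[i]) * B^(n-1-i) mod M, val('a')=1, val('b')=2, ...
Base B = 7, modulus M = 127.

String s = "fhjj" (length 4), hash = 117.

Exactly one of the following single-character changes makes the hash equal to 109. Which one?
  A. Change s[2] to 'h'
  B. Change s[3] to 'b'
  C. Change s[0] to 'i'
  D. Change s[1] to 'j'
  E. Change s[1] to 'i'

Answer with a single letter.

Option A: s[2]='j'->'h', delta=(8-10)*7^1 mod 127 = 113, hash=117+113 mod 127 = 103
Option B: s[3]='j'->'b', delta=(2-10)*7^0 mod 127 = 119, hash=117+119 mod 127 = 109 <-- target
Option C: s[0]='f'->'i', delta=(9-6)*7^3 mod 127 = 13, hash=117+13 mod 127 = 3
Option D: s[1]='h'->'j', delta=(10-8)*7^2 mod 127 = 98, hash=117+98 mod 127 = 88
Option E: s[1]='h'->'i', delta=(9-8)*7^2 mod 127 = 49, hash=117+49 mod 127 = 39

Answer: B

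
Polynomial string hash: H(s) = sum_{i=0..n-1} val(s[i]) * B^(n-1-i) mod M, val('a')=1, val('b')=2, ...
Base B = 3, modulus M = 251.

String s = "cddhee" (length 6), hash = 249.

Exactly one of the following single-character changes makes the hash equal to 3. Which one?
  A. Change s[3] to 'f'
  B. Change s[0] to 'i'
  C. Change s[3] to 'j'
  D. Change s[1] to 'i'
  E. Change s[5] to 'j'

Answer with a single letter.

Answer: E

Derivation:
Option A: s[3]='h'->'f', delta=(6-8)*3^2 mod 251 = 233, hash=249+233 mod 251 = 231
Option B: s[0]='c'->'i', delta=(9-3)*3^5 mod 251 = 203, hash=249+203 mod 251 = 201
Option C: s[3]='h'->'j', delta=(10-8)*3^2 mod 251 = 18, hash=249+18 mod 251 = 16
Option D: s[1]='d'->'i', delta=(9-4)*3^4 mod 251 = 154, hash=249+154 mod 251 = 152
Option E: s[5]='e'->'j', delta=(10-5)*3^0 mod 251 = 5, hash=249+5 mod 251 = 3 <-- target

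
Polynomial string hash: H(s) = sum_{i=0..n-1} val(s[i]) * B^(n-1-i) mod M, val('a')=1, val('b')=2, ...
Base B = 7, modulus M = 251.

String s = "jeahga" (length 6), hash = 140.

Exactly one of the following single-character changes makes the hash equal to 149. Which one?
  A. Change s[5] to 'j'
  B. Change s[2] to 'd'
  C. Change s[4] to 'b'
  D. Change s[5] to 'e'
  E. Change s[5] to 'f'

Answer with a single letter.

Option A: s[5]='a'->'j', delta=(10-1)*7^0 mod 251 = 9, hash=140+9 mod 251 = 149 <-- target
Option B: s[2]='a'->'d', delta=(4-1)*7^3 mod 251 = 25, hash=140+25 mod 251 = 165
Option C: s[4]='g'->'b', delta=(2-7)*7^1 mod 251 = 216, hash=140+216 mod 251 = 105
Option D: s[5]='a'->'e', delta=(5-1)*7^0 mod 251 = 4, hash=140+4 mod 251 = 144
Option E: s[5]='a'->'f', delta=(6-1)*7^0 mod 251 = 5, hash=140+5 mod 251 = 145

Answer: A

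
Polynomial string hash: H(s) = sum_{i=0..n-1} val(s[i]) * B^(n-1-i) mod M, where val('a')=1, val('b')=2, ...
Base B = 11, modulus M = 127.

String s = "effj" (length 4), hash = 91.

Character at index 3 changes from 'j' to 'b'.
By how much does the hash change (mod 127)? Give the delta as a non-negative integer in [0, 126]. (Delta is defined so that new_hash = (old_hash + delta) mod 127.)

Answer: 119

Derivation:
Delta formula: (val(new) - val(old)) * B^(n-1-k) mod M
  val('b') - val('j') = 2 - 10 = -8
  B^(n-1-k) = 11^0 mod 127 = 1
  Delta = -8 * 1 mod 127 = 119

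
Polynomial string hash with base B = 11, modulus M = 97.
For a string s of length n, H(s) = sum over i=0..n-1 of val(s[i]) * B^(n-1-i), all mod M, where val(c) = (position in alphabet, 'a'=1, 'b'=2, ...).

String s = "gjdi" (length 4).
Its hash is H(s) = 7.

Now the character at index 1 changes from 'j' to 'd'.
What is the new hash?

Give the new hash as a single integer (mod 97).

Answer: 57

Derivation:
val('j') = 10, val('d') = 4
Position k = 1, exponent = n-1-k = 2
B^2 mod M = 11^2 mod 97 = 24
Delta = (4 - 10) * 24 mod 97 = 50
New hash = (7 + 50) mod 97 = 57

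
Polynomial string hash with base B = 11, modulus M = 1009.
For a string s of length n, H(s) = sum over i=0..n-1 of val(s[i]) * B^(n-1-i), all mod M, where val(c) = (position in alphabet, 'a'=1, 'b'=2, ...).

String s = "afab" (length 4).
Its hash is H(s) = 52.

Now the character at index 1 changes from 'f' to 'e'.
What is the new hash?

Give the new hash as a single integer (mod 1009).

Answer: 940

Derivation:
val('f') = 6, val('e') = 5
Position k = 1, exponent = n-1-k = 2
B^2 mod M = 11^2 mod 1009 = 121
Delta = (5 - 6) * 121 mod 1009 = 888
New hash = (52 + 888) mod 1009 = 940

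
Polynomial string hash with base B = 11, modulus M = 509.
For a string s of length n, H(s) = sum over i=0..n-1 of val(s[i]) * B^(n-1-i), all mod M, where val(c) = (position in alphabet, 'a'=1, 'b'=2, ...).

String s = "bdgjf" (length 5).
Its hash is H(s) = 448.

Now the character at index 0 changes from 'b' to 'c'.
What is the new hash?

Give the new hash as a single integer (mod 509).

val('b') = 2, val('c') = 3
Position k = 0, exponent = n-1-k = 4
B^4 mod M = 11^4 mod 509 = 389
Delta = (3 - 2) * 389 mod 509 = 389
New hash = (448 + 389) mod 509 = 328

Answer: 328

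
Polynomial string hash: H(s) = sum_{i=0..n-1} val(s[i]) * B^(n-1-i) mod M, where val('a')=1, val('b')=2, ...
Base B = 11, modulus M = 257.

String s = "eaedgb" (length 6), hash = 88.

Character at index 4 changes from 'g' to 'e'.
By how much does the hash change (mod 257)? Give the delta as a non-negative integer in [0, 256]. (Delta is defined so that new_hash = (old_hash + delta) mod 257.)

Delta formula: (val(new) - val(old)) * B^(n-1-k) mod M
  val('e') - val('g') = 5 - 7 = -2
  B^(n-1-k) = 11^1 mod 257 = 11
  Delta = -2 * 11 mod 257 = 235

Answer: 235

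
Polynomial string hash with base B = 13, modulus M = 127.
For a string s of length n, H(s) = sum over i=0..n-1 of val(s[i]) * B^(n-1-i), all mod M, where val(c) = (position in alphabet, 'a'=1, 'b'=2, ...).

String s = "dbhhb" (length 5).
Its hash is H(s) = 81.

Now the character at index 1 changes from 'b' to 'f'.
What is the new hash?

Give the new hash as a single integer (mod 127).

val('b') = 2, val('f') = 6
Position k = 1, exponent = n-1-k = 3
B^3 mod M = 13^3 mod 127 = 38
Delta = (6 - 2) * 38 mod 127 = 25
New hash = (81 + 25) mod 127 = 106

Answer: 106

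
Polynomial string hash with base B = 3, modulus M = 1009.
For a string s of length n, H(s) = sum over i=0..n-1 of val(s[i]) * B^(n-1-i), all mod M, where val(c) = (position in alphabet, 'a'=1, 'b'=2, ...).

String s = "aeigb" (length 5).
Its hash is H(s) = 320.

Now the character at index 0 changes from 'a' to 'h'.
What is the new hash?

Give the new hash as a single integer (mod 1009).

val('a') = 1, val('h') = 8
Position k = 0, exponent = n-1-k = 4
B^4 mod M = 3^4 mod 1009 = 81
Delta = (8 - 1) * 81 mod 1009 = 567
New hash = (320 + 567) mod 1009 = 887

Answer: 887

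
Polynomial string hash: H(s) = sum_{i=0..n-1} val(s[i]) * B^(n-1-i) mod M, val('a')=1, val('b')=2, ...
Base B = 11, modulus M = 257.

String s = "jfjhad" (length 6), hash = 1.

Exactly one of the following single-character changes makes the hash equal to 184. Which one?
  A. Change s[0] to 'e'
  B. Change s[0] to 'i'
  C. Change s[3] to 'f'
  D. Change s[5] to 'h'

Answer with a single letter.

Answer: A

Derivation:
Option A: s[0]='j'->'e', delta=(5-10)*11^5 mod 257 = 183, hash=1+183 mod 257 = 184 <-- target
Option B: s[0]='j'->'i', delta=(9-10)*11^5 mod 257 = 88, hash=1+88 mod 257 = 89
Option C: s[3]='h'->'f', delta=(6-8)*11^2 mod 257 = 15, hash=1+15 mod 257 = 16
Option D: s[5]='d'->'h', delta=(8-4)*11^0 mod 257 = 4, hash=1+4 mod 257 = 5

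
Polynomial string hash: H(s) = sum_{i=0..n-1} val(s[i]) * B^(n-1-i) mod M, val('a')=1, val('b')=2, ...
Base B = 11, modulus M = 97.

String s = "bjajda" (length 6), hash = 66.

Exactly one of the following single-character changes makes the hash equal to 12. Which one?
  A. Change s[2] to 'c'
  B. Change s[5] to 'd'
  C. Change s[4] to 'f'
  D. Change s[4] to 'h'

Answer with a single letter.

Answer: A

Derivation:
Option A: s[2]='a'->'c', delta=(3-1)*11^3 mod 97 = 43, hash=66+43 mod 97 = 12 <-- target
Option B: s[5]='a'->'d', delta=(4-1)*11^0 mod 97 = 3, hash=66+3 mod 97 = 69
Option C: s[4]='d'->'f', delta=(6-4)*11^1 mod 97 = 22, hash=66+22 mod 97 = 88
Option D: s[4]='d'->'h', delta=(8-4)*11^1 mod 97 = 44, hash=66+44 mod 97 = 13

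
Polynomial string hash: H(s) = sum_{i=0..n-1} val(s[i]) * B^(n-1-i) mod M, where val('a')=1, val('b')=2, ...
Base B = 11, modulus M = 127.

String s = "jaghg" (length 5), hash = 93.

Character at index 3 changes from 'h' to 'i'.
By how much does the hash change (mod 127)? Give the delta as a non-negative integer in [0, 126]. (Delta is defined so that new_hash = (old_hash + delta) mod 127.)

Delta formula: (val(new) - val(old)) * B^(n-1-k) mod M
  val('i') - val('h') = 9 - 8 = 1
  B^(n-1-k) = 11^1 mod 127 = 11
  Delta = 1 * 11 mod 127 = 11

Answer: 11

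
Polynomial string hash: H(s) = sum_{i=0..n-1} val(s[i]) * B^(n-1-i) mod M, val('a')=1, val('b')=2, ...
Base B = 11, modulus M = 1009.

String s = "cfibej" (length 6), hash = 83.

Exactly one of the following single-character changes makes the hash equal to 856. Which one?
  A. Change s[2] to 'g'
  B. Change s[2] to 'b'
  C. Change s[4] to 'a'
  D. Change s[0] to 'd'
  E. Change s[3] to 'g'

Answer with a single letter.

Answer: B

Derivation:
Option A: s[2]='i'->'g', delta=(7-9)*11^3 mod 1009 = 365, hash=83+365 mod 1009 = 448
Option B: s[2]='i'->'b', delta=(2-9)*11^3 mod 1009 = 773, hash=83+773 mod 1009 = 856 <-- target
Option C: s[4]='e'->'a', delta=(1-5)*11^1 mod 1009 = 965, hash=83+965 mod 1009 = 39
Option D: s[0]='c'->'d', delta=(4-3)*11^5 mod 1009 = 620, hash=83+620 mod 1009 = 703
Option E: s[3]='b'->'g', delta=(7-2)*11^2 mod 1009 = 605, hash=83+605 mod 1009 = 688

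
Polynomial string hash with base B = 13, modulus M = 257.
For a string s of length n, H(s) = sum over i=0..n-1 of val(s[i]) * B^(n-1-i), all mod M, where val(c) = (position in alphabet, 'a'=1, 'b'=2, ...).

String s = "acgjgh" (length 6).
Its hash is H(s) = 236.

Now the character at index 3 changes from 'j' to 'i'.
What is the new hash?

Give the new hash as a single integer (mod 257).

val('j') = 10, val('i') = 9
Position k = 3, exponent = n-1-k = 2
B^2 mod M = 13^2 mod 257 = 169
Delta = (9 - 10) * 169 mod 257 = 88
New hash = (236 + 88) mod 257 = 67

Answer: 67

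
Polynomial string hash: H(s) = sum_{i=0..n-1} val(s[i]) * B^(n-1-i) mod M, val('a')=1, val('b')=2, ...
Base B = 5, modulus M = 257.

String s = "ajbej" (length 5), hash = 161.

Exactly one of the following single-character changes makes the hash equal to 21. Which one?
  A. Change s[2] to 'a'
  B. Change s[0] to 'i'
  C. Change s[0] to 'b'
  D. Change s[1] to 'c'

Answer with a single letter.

Answer: B

Derivation:
Option A: s[2]='b'->'a', delta=(1-2)*5^2 mod 257 = 232, hash=161+232 mod 257 = 136
Option B: s[0]='a'->'i', delta=(9-1)*5^4 mod 257 = 117, hash=161+117 mod 257 = 21 <-- target
Option C: s[0]='a'->'b', delta=(2-1)*5^4 mod 257 = 111, hash=161+111 mod 257 = 15
Option D: s[1]='j'->'c', delta=(3-10)*5^3 mod 257 = 153, hash=161+153 mod 257 = 57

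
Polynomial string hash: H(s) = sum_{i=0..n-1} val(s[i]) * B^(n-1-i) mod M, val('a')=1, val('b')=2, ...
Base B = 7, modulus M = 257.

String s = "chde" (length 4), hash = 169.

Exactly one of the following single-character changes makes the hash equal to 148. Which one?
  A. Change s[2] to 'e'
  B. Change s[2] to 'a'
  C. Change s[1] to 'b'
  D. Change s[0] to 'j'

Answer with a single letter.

Option A: s[2]='d'->'e', delta=(5-4)*7^1 mod 257 = 7, hash=169+7 mod 257 = 176
Option B: s[2]='d'->'a', delta=(1-4)*7^1 mod 257 = 236, hash=169+236 mod 257 = 148 <-- target
Option C: s[1]='h'->'b', delta=(2-8)*7^2 mod 257 = 220, hash=169+220 mod 257 = 132
Option D: s[0]='c'->'j', delta=(10-3)*7^3 mod 257 = 88, hash=169+88 mod 257 = 0

Answer: B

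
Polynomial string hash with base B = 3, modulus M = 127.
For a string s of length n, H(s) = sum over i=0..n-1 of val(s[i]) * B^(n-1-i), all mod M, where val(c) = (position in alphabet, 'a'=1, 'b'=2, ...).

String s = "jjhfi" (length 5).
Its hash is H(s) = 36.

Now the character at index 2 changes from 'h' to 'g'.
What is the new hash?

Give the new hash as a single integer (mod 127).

val('h') = 8, val('g') = 7
Position k = 2, exponent = n-1-k = 2
B^2 mod M = 3^2 mod 127 = 9
Delta = (7 - 8) * 9 mod 127 = 118
New hash = (36 + 118) mod 127 = 27

Answer: 27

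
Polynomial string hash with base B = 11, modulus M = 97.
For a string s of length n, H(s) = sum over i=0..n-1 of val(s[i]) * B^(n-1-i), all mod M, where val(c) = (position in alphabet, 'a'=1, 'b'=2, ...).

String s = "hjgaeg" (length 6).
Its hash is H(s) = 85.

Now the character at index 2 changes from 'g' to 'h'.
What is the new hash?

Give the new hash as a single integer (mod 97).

val('g') = 7, val('h') = 8
Position k = 2, exponent = n-1-k = 3
B^3 mod M = 11^3 mod 97 = 70
Delta = (8 - 7) * 70 mod 97 = 70
New hash = (85 + 70) mod 97 = 58

Answer: 58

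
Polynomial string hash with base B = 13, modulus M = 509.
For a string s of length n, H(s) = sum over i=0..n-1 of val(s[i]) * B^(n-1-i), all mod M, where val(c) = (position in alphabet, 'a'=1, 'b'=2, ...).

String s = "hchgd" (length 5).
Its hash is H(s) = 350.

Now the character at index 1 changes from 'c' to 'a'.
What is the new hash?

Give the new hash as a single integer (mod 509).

val('c') = 3, val('a') = 1
Position k = 1, exponent = n-1-k = 3
B^3 mod M = 13^3 mod 509 = 161
Delta = (1 - 3) * 161 mod 509 = 187
New hash = (350 + 187) mod 509 = 28

Answer: 28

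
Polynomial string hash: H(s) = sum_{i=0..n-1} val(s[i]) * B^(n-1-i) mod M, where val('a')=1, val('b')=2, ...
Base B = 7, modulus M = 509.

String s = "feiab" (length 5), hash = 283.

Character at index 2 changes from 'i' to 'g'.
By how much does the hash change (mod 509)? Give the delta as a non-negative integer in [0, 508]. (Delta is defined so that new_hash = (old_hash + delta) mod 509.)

Delta formula: (val(new) - val(old)) * B^(n-1-k) mod M
  val('g') - val('i') = 7 - 9 = -2
  B^(n-1-k) = 7^2 mod 509 = 49
  Delta = -2 * 49 mod 509 = 411

Answer: 411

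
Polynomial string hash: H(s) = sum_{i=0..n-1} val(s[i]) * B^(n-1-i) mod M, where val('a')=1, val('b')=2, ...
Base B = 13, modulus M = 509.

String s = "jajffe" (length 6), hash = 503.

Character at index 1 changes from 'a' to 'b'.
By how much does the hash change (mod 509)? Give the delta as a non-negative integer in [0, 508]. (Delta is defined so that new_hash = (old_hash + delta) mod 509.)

Delta formula: (val(new) - val(old)) * B^(n-1-k) mod M
  val('b') - val('a') = 2 - 1 = 1
  B^(n-1-k) = 13^4 mod 509 = 57
  Delta = 1 * 57 mod 509 = 57

Answer: 57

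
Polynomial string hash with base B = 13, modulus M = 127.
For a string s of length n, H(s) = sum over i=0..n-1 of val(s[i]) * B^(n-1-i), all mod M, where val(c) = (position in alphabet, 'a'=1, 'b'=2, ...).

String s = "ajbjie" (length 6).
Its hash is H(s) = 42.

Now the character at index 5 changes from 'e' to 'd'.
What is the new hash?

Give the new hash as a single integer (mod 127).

val('e') = 5, val('d') = 4
Position k = 5, exponent = n-1-k = 0
B^0 mod M = 13^0 mod 127 = 1
Delta = (4 - 5) * 1 mod 127 = 126
New hash = (42 + 126) mod 127 = 41

Answer: 41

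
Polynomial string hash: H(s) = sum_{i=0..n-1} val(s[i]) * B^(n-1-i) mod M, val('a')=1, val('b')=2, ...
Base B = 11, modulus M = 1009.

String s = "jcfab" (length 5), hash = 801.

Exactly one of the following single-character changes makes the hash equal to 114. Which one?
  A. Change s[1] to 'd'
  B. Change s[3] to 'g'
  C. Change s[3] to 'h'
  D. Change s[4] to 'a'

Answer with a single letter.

Option A: s[1]='c'->'d', delta=(4-3)*11^3 mod 1009 = 322, hash=801+322 mod 1009 = 114 <-- target
Option B: s[3]='a'->'g', delta=(7-1)*11^1 mod 1009 = 66, hash=801+66 mod 1009 = 867
Option C: s[3]='a'->'h', delta=(8-1)*11^1 mod 1009 = 77, hash=801+77 mod 1009 = 878
Option D: s[4]='b'->'a', delta=(1-2)*11^0 mod 1009 = 1008, hash=801+1008 mod 1009 = 800

Answer: A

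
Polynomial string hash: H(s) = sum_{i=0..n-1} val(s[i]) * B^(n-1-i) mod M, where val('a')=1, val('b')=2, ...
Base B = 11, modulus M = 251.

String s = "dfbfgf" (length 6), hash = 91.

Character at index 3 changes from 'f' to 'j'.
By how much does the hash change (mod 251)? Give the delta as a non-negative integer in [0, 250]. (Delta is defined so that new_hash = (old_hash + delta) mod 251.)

Answer: 233

Derivation:
Delta formula: (val(new) - val(old)) * B^(n-1-k) mod M
  val('j') - val('f') = 10 - 6 = 4
  B^(n-1-k) = 11^2 mod 251 = 121
  Delta = 4 * 121 mod 251 = 233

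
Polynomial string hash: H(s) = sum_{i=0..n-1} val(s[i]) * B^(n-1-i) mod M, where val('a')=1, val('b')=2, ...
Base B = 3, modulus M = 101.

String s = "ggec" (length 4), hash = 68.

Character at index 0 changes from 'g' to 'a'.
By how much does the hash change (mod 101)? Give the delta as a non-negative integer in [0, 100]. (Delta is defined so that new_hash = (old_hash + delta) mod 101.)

Answer: 40

Derivation:
Delta formula: (val(new) - val(old)) * B^(n-1-k) mod M
  val('a') - val('g') = 1 - 7 = -6
  B^(n-1-k) = 3^3 mod 101 = 27
  Delta = -6 * 27 mod 101 = 40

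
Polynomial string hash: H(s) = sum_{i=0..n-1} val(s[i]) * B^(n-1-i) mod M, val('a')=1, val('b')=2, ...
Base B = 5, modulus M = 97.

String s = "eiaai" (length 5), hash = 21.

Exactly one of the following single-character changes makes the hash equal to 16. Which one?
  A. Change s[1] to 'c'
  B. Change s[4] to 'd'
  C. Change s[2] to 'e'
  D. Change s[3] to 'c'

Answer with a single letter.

Answer: B

Derivation:
Option A: s[1]='i'->'c', delta=(3-9)*5^3 mod 97 = 26, hash=21+26 mod 97 = 47
Option B: s[4]='i'->'d', delta=(4-9)*5^0 mod 97 = 92, hash=21+92 mod 97 = 16 <-- target
Option C: s[2]='a'->'e', delta=(5-1)*5^2 mod 97 = 3, hash=21+3 mod 97 = 24
Option D: s[3]='a'->'c', delta=(3-1)*5^1 mod 97 = 10, hash=21+10 mod 97 = 31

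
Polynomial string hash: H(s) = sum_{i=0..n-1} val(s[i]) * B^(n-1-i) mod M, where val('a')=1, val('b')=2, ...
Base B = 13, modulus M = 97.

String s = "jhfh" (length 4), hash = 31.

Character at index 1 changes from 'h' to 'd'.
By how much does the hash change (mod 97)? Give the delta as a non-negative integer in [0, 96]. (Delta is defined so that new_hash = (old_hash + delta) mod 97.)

Answer: 3

Derivation:
Delta formula: (val(new) - val(old)) * B^(n-1-k) mod M
  val('d') - val('h') = 4 - 8 = -4
  B^(n-1-k) = 13^2 mod 97 = 72
  Delta = -4 * 72 mod 97 = 3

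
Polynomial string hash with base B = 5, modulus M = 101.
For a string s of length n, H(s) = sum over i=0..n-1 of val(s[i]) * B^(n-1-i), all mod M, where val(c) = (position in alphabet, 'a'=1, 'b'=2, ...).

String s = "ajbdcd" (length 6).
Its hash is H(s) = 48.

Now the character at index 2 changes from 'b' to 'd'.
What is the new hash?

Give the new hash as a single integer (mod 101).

Answer: 96

Derivation:
val('b') = 2, val('d') = 4
Position k = 2, exponent = n-1-k = 3
B^3 mod M = 5^3 mod 101 = 24
Delta = (4 - 2) * 24 mod 101 = 48
New hash = (48 + 48) mod 101 = 96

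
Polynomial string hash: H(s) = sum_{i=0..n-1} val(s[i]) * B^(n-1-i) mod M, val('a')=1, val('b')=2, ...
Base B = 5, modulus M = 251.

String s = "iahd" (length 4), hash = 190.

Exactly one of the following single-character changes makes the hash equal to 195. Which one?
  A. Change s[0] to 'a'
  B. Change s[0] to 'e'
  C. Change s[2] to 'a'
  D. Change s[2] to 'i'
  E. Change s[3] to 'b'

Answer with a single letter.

Answer: D

Derivation:
Option A: s[0]='i'->'a', delta=(1-9)*5^3 mod 251 = 4, hash=190+4 mod 251 = 194
Option B: s[0]='i'->'e', delta=(5-9)*5^3 mod 251 = 2, hash=190+2 mod 251 = 192
Option C: s[2]='h'->'a', delta=(1-8)*5^1 mod 251 = 216, hash=190+216 mod 251 = 155
Option D: s[2]='h'->'i', delta=(9-8)*5^1 mod 251 = 5, hash=190+5 mod 251 = 195 <-- target
Option E: s[3]='d'->'b', delta=(2-4)*5^0 mod 251 = 249, hash=190+249 mod 251 = 188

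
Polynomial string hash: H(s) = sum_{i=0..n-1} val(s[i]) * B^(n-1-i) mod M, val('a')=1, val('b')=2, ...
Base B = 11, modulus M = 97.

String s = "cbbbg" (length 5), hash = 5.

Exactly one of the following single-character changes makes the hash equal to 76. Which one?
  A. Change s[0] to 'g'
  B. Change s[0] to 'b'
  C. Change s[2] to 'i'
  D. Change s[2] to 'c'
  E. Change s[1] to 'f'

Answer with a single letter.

Option A: s[0]='c'->'g', delta=(7-3)*11^4 mod 97 = 73, hash=5+73 mod 97 = 78
Option B: s[0]='c'->'b', delta=(2-3)*11^4 mod 97 = 6, hash=5+6 mod 97 = 11
Option C: s[2]='b'->'i', delta=(9-2)*11^2 mod 97 = 71, hash=5+71 mod 97 = 76 <-- target
Option D: s[2]='b'->'c', delta=(3-2)*11^2 mod 97 = 24, hash=5+24 mod 97 = 29
Option E: s[1]='b'->'f', delta=(6-2)*11^3 mod 97 = 86, hash=5+86 mod 97 = 91

Answer: C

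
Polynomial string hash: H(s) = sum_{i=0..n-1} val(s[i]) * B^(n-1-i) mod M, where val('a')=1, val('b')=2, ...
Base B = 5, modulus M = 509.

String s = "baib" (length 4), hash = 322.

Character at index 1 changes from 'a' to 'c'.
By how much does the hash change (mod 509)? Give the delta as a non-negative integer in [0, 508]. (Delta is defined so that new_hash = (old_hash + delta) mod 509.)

Answer: 50

Derivation:
Delta formula: (val(new) - val(old)) * B^(n-1-k) mod M
  val('c') - val('a') = 3 - 1 = 2
  B^(n-1-k) = 5^2 mod 509 = 25
  Delta = 2 * 25 mod 509 = 50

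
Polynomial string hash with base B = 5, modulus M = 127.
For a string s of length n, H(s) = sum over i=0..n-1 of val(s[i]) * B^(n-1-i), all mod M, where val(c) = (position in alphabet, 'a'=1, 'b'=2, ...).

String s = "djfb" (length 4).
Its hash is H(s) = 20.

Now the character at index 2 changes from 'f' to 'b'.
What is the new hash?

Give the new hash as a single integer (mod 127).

Answer: 0

Derivation:
val('f') = 6, val('b') = 2
Position k = 2, exponent = n-1-k = 1
B^1 mod M = 5^1 mod 127 = 5
Delta = (2 - 6) * 5 mod 127 = 107
New hash = (20 + 107) mod 127 = 0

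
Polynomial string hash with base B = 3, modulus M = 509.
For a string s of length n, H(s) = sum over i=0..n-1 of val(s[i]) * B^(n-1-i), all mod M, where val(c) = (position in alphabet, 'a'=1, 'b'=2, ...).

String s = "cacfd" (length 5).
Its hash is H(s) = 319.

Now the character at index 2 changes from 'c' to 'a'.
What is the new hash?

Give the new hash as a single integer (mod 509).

Answer: 301

Derivation:
val('c') = 3, val('a') = 1
Position k = 2, exponent = n-1-k = 2
B^2 mod M = 3^2 mod 509 = 9
Delta = (1 - 3) * 9 mod 509 = 491
New hash = (319 + 491) mod 509 = 301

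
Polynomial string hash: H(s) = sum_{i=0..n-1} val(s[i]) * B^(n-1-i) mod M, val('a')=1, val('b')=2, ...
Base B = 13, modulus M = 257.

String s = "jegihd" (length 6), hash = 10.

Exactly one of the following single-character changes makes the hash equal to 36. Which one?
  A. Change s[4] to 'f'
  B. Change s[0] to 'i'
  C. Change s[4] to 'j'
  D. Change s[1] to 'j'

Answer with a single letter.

Option A: s[4]='h'->'f', delta=(6-8)*13^1 mod 257 = 231, hash=10+231 mod 257 = 241
Option B: s[0]='j'->'i', delta=(9-10)*13^5 mod 257 = 72, hash=10+72 mod 257 = 82
Option C: s[4]='h'->'j', delta=(10-8)*13^1 mod 257 = 26, hash=10+26 mod 257 = 36 <-- target
Option D: s[1]='e'->'j', delta=(10-5)*13^4 mod 257 = 170, hash=10+170 mod 257 = 180

Answer: C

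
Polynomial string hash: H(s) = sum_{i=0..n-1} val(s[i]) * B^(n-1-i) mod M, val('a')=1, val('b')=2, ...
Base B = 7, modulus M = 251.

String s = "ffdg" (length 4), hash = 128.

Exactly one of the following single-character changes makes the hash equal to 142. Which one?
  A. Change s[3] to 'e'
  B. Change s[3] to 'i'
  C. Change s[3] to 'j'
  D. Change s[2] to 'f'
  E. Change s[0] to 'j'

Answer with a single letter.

Answer: D

Derivation:
Option A: s[3]='g'->'e', delta=(5-7)*7^0 mod 251 = 249, hash=128+249 mod 251 = 126
Option B: s[3]='g'->'i', delta=(9-7)*7^0 mod 251 = 2, hash=128+2 mod 251 = 130
Option C: s[3]='g'->'j', delta=(10-7)*7^0 mod 251 = 3, hash=128+3 mod 251 = 131
Option D: s[2]='d'->'f', delta=(6-4)*7^1 mod 251 = 14, hash=128+14 mod 251 = 142 <-- target
Option E: s[0]='f'->'j', delta=(10-6)*7^3 mod 251 = 117, hash=128+117 mod 251 = 245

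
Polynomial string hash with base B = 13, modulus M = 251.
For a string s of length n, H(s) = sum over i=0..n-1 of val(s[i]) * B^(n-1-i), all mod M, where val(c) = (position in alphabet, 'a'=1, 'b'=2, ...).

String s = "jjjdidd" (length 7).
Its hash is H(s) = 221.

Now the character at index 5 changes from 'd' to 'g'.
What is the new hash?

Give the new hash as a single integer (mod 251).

Answer: 9

Derivation:
val('d') = 4, val('g') = 7
Position k = 5, exponent = n-1-k = 1
B^1 mod M = 13^1 mod 251 = 13
Delta = (7 - 4) * 13 mod 251 = 39
New hash = (221 + 39) mod 251 = 9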